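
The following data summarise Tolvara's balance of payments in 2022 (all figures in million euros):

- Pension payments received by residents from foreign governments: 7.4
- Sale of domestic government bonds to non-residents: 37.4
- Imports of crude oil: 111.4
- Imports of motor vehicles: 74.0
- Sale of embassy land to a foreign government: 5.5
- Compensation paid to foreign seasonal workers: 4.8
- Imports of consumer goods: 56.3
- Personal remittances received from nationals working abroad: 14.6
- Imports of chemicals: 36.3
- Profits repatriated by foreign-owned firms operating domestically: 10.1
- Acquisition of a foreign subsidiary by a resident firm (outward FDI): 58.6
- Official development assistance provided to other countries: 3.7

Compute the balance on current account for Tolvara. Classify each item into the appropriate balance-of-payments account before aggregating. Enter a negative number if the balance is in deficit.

Goods: -36.3 - 74.0 - 56.3 - 111.4 = -278.0
Primary income: -10.1 - 4.8 = -14.9
Secondary income: -3.7 + 7.4 + 14.6 = 18.3
Current account = (-278.0) + (-14.9) + 18.3 = -274.6
(Excluded from the current account — financial account: sale of domestic government bonds to non-residents 37.4, acquisition of a foreign subsidiary by a resident firm (outward FDI) 58.6; capital account: sale of embassy land to a foreign government 5.5.)

-274.6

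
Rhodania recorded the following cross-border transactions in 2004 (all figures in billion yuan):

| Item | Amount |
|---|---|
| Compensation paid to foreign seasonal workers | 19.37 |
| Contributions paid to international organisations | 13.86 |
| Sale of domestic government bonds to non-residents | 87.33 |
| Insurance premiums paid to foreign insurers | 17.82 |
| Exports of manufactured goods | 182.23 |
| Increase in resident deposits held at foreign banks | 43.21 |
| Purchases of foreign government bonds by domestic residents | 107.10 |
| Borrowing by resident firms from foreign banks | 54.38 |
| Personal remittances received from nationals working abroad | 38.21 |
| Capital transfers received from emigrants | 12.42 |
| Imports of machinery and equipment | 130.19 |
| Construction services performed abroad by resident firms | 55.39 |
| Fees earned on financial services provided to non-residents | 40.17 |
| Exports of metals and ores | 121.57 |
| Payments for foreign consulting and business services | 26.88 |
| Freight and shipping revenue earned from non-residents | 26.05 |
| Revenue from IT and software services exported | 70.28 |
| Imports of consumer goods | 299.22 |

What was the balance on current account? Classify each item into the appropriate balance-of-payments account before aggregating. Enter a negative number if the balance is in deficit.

26.56

Goods: -130.19 + 182.23 + 121.57 - 299.22 = -125.61
Services: 40.17 + 70.28 - 17.82 - 26.88 + 26.05 + 55.39 = 147.19
Primary income: -19.37
Secondary income: 38.21 - 13.86 = 24.35
Current account = (-125.61) + 147.19 + (-19.37) + 24.35 = 26.56
(Excluded from the current account — financial account: sale of domestic government bonds to non-residents 87.33, increase in resident deposits held at foreign banks 43.21, purchases of foreign government bonds by domestic residents 107.10, borrowing by resident firms from foreign banks 54.38; capital account: capital transfers received from emigrants 12.42.)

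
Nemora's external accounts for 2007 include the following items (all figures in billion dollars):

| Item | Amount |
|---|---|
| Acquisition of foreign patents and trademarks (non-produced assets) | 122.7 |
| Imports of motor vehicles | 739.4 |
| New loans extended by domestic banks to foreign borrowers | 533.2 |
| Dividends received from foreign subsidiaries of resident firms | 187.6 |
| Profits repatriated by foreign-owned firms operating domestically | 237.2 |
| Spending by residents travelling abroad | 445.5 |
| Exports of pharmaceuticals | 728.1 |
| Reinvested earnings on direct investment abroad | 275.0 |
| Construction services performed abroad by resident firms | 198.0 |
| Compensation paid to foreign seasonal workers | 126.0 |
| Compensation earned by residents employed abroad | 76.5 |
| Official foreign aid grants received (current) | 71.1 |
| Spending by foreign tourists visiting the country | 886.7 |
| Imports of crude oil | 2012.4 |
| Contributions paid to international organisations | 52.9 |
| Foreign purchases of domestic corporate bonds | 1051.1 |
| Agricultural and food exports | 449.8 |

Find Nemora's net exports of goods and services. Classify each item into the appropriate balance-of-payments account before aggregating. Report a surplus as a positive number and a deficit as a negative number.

-934.7

Goods: -2012.4 - 739.4 + 728.1 + 449.8 = -1573.9
Services: 886.7 - 445.5 + 198.0 = 639.2
Trade balance = -1573.9 + 639.2 = -934.7
(Excluded from the trade balance — capital account: acquisition of foreign patents and trademarks (non-produced assets) 122.7; financial account: new loans extended by domestic banks to foreign borrowers 533.2, foreign purchases of domestic corporate bonds 1051.1; primary income: dividends received from foreign subsidiaries of resident firms 187.6, profits repatriated by foreign-owned firms operating domestically 237.2, reinvested earnings on direct investment abroad 275.0, compensation paid to foreign seasonal workers 126.0, compensation earned by residents employed abroad 76.5; secondary income: official foreign aid grants received (current) 71.1, contributions paid to international organisations 52.9.)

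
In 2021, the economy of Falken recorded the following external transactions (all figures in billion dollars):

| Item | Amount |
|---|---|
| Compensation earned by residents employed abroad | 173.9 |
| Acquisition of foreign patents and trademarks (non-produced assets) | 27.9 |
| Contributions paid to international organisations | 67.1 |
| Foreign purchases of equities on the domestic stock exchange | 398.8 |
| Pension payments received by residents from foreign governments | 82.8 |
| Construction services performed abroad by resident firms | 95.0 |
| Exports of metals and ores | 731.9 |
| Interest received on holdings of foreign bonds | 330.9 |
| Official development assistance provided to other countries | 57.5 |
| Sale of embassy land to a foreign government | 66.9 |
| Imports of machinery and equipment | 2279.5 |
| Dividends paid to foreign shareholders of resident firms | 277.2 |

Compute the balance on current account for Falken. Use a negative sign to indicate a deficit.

Goods: -2279.5 + 731.9 = -1547.6
Services: 95.0
Primary income: -277.2 + 330.9 + 173.9 = 227.6
Secondary income: -67.1 - 57.5 + 82.8 = -41.8
Current account = (-1547.6) + 95.0 + 227.6 + (-41.8) = -1266.8
(Excluded from the current account — capital account: acquisition of foreign patents and trademarks (non-produced assets) 27.9, sale of embassy land to a foreign government 66.9; financial account: foreign purchases of equities on the domestic stock exchange 398.8.)

-1266.8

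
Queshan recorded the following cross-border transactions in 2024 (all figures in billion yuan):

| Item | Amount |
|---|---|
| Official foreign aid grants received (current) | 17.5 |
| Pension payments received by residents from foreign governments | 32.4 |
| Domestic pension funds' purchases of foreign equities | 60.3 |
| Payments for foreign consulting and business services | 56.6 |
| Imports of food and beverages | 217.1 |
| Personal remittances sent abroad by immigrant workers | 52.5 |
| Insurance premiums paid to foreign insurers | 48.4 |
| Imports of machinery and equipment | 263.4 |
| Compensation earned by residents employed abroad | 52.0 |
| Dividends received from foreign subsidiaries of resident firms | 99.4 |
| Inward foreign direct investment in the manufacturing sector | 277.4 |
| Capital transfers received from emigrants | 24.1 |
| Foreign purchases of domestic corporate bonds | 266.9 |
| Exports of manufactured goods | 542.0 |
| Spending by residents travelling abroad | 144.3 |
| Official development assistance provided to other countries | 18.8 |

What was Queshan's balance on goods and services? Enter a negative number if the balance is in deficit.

-187.8

Goods: -263.4 + 542.0 - 217.1 = 61.5
Services: -48.4 - 144.3 - 56.6 = -249.3
Trade balance = 61.5 + (-249.3) = -187.8
(Excluded from the trade balance — secondary income: official foreign aid grants received (current) 17.5, pension payments received by residents from foreign governments 32.4, personal remittances sent abroad by immigrant workers 52.5, official development assistance provided to other countries 18.8; financial account: domestic pension funds' purchases of foreign equities 60.3, inward foreign direct investment in the manufacturing sector 277.4, foreign purchases of domestic corporate bonds 266.9; primary income: compensation earned by residents employed abroad 52.0, dividends received from foreign subsidiaries of resident firms 99.4; capital account: capital transfers received from emigrants 24.1.)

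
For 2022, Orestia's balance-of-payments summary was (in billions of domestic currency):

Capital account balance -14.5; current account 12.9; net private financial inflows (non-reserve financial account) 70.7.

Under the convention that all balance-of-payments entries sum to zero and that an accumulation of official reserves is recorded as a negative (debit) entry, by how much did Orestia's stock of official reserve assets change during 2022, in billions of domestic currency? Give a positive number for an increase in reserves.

Official reserve transactions balance = -(12.9 + (-14.5) + 70.7) = -69.1
An accumulation of reserves is recorded as a debit (negative entry), so the change in the stock of reserves is the negative of that balance.
Change in official reserves = -(-69.1) = 69.1

69.1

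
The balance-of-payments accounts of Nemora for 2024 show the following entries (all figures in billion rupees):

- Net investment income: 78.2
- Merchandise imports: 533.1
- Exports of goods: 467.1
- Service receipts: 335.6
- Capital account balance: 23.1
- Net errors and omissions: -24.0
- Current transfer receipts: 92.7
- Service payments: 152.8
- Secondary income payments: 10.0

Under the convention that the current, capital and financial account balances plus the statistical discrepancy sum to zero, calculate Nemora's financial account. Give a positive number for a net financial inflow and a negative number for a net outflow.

Goods balance = 467.1 - 533.1 = -66.0
Services balance = 335.6 - 152.8 = 182.8
Trade balance (goods + services) = -66.0 + 182.8 = 116.8
Net primary income = 78.2
Net secondary income = 92.7 - 10.0 = 82.7
Current account = 116.8 + 78.2 + 82.7 = 277.7
Financial account = -(277.7 + 23.1 + (-24.0)) = -276.8

-276.8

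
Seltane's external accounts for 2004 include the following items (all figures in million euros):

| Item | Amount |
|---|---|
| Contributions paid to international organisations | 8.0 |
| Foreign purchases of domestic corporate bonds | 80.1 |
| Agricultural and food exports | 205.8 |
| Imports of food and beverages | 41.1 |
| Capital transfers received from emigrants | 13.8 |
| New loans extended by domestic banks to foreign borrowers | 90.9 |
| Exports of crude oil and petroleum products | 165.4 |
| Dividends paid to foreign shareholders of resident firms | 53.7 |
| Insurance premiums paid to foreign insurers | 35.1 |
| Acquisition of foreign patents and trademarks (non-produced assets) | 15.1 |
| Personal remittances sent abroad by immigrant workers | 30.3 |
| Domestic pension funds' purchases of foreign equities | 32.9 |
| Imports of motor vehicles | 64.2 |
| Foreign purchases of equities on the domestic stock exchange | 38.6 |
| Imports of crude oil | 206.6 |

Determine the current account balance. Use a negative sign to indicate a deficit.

Goods: -206.6 - 64.2 + 205.8 - 41.1 + 165.4 = 59.3
Services: -35.1
Primary income: -53.7
Secondary income: -30.3 - 8.0 = -38.3
Current account = 59.3 + (-35.1) + (-53.7) + (-38.3) = -67.8
(Excluded from the current account — financial account: foreign purchases of domestic corporate bonds 80.1, new loans extended by domestic banks to foreign borrowers 90.9, domestic pension funds' purchases of foreign equities 32.9, foreign purchases of equities on the domestic stock exchange 38.6; capital account: capital transfers received from emigrants 13.8, acquisition of foreign patents and trademarks (non-produced assets) 15.1.)

-67.8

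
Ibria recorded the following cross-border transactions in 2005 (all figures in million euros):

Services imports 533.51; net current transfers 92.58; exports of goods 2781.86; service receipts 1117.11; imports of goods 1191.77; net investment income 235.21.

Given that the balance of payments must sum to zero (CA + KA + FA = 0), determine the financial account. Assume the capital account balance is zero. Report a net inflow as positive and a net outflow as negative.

-2501.48

Goods balance = 2781.86 - 1191.77 = 1590.09
Services balance = 1117.11 - 533.51 = 583.60
Trade balance (goods + services) = 1590.09 + 583.60 = 2173.69
Net primary income = 235.21
Net secondary income = 92.58
Current account = 2173.69 + 235.21 + 92.58 = 2501.48
Financial account = -(2501.48) = -2501.48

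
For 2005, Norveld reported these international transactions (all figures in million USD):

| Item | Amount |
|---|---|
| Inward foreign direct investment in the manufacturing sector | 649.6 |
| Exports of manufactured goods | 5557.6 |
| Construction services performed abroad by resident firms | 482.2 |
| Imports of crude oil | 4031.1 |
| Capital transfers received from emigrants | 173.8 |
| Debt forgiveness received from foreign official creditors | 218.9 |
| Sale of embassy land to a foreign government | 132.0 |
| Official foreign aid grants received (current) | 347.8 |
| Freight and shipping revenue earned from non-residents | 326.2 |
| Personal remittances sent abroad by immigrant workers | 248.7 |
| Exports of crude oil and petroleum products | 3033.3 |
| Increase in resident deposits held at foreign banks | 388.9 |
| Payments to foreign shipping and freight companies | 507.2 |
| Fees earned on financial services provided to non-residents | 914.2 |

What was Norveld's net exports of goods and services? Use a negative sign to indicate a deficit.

Goods: 5557.6 - 4031.1 + 3033.3 = 4559.8
Services: 482.2 - 507.2 + 914.2 + 326.2 = 1215.4
Trade balance = 4559.8 + 1215.4 = 5775.2
(Excluded from the trade balance — financial account: inward foreign direct investment in the manufacturing sector 649.6, increase in resident deposits held at foreign banks 388.9; capital account: capital transfers received from emigrants 173.8, debt forgiveness received from foreign official creditors 218.9, sale of embassy land to a foreign government 132.0; secondary income: official foreign aid grants received (current) 347.8, personal remittances sent abroad by immigrant workers 248.7.)

5775.2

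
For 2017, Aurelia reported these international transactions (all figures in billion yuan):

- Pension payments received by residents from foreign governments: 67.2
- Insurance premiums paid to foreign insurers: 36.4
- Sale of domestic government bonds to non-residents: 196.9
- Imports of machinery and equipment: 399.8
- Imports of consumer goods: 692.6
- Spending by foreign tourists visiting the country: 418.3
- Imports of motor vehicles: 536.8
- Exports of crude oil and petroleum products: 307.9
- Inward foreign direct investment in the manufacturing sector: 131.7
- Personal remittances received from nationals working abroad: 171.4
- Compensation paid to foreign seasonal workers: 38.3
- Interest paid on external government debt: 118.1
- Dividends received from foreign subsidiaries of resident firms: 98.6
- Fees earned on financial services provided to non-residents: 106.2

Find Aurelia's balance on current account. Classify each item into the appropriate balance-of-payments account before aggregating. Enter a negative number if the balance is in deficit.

-652.4

Goods: -536.8 - 399.8 - 692.6 + 307.9 = -1321.3
Services: 106.2 + 418.3 - 36.4 = 488.1
Primary income: -38.3 - 118.1 + 98.6 = -57.8
Secondary income: 171.4 + 67.2 = 238.6
Current account = (-1321.3) + 488.1 + (-57.8) + 238.6 = -652.4
(Excluded from the current account — financial account: sale of domestic government bonds to non-residents 196.9, inward foreign direct investment in the manufacturing sector 131.7.)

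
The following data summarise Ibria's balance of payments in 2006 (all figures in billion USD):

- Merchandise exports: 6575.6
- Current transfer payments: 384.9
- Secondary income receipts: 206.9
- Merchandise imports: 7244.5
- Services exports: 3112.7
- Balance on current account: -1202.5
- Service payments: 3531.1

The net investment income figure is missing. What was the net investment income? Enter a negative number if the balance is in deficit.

62.8

Current account = goods balance + services balance + net primary income + net secondary income
Sum of the known components = -1265.3
Net investment income = CA - (known components) = -1202.5 - (-1265.3) = 62.8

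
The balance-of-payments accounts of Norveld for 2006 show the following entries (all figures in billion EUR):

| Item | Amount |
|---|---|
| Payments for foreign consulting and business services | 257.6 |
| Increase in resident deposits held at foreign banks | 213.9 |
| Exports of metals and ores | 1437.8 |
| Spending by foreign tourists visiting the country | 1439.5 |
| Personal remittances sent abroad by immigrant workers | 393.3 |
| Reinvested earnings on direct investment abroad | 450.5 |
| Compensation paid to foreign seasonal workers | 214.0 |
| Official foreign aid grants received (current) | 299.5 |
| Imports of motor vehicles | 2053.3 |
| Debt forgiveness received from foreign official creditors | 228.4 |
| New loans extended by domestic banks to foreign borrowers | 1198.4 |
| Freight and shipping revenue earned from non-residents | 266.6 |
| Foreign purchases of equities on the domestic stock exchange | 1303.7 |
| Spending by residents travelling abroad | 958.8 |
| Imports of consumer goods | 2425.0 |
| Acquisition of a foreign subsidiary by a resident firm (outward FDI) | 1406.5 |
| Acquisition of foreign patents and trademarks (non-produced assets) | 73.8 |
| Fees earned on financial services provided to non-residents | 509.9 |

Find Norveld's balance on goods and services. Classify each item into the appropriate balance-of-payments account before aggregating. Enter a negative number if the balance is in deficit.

Goods: -2053.3 - 2425.0 + 1437.8 = -3040.5
Services: 509.9 - 958.8 + 266.6 - 257.6 + 1439.5 = 999.6
Trade balance = -3040.5 + 999.6 = -2040.9
(Excluded from the trade balance — financial account: increase in resident deposits held at foreign banks 213.9, new loans extended by domestic banks to foreign borrowers 1198.4, foreign purchases of equities on the domestic stock exchange 1303.7, acquisition of a foreign subsidiary by a resident firm (outward FDI) 1406.5; secondary income: personal remittances sent abroad by immigrant workers 393.3, official foreign aid grants received (current) 299.5; primary income: reinvested earnings on direct investment abroad 450.5, compensation paid to foreign seasonal workers 214.0; capital account: debt forgiveness received from foreign official creditors 228.4, acquisition of foreign patents and trademarks (non-produced assets) 73.8.)

-2040.9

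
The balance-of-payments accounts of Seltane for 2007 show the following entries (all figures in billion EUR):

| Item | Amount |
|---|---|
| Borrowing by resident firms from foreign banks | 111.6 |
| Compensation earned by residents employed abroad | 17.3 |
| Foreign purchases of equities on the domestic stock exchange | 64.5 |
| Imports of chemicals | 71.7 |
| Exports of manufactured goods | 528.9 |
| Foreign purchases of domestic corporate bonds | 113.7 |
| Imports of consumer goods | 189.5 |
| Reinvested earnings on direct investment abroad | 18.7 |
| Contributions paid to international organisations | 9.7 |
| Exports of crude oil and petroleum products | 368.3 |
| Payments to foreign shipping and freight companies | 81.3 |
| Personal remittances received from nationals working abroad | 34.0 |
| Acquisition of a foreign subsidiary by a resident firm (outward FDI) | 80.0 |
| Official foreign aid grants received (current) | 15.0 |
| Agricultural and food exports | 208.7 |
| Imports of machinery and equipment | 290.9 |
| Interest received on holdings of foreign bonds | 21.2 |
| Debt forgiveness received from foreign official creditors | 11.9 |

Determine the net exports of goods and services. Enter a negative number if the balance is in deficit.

Goods: 528.9 + 208.7 + 368.3 - 290.9 - 189.5 - 71.7 = 553.8
Services: -81.3
Trade balance = 553.8 + (-81.3) = 472.5
(Excluded from the trade balance — financial account: borrowing by resident firms from foreign banks 111.6, foreign purchases of equities on the domestic stock exchange 64.5, foreign purchases of domestic corporate bonds 113.7, acquisition of a foreign subsidiary by a resident firm (outward FDI) 80.0; primary income: compensation earned by residents employed abroad 17.3, reinvested earnings on direct investment abroad 18.7, interest received on holdings of foreign bonds 21.2; secondary income: contributions paid to international organisations 9.7, personal remittances received from nationals working abroad 34.0, official foreign aid grants received (current) 15.0; capital account: debt forgiveness received from foreign official creditors 11.9.)

472.5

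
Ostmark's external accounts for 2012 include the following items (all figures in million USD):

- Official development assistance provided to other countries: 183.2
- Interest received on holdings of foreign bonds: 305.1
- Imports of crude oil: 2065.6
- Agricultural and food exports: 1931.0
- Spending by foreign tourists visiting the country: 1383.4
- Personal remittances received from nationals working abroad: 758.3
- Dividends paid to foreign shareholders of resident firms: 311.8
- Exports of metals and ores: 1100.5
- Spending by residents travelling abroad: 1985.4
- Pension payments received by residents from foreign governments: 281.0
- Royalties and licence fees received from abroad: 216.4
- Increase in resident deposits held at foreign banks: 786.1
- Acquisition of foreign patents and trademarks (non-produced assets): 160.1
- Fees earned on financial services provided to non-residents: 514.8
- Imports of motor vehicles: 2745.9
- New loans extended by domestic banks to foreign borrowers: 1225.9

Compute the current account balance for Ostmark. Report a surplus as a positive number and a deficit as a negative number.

-801.4

Goods: 1931.0 + 1100.5 - 2745.9 - 2065.6 = -1780.0
Services: 1383.4 + 216.4 + 514.8 - 1985.4 = 129.2
Primary income: 305.1 - 311.8 = -6.7
Secondary income: 758.3 + 281.0 - 183.2 = 856.1
Current account = (-1780.0) + 129.2 + (-6.7) + 856.1 = -801.4
(Excluded from the current account — financial account: increase in resident deposits held at foreign banks 786.1, new loans extended by domestic banks to foreign borrowers 1225.9; capital account: acquisition of foreign patents and trademarks (non-produced assets) 160.1.)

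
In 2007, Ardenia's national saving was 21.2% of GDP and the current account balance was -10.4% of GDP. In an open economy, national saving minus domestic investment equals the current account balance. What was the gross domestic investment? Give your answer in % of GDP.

31.6

I = S - CA = 21.2 - (-10.4) = 31.6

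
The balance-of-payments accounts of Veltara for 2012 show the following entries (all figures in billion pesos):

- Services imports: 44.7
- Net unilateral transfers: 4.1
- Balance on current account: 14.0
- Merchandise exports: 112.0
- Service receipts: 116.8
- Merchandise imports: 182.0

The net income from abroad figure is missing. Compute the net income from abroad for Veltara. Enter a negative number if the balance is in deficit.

7.8

Current account = goods balance + services balance + net primary income + net secondary income
Sum of the known components = 6.2
Net income from abroad = CA - (known components) = 14.0 - 6.2 = 7.8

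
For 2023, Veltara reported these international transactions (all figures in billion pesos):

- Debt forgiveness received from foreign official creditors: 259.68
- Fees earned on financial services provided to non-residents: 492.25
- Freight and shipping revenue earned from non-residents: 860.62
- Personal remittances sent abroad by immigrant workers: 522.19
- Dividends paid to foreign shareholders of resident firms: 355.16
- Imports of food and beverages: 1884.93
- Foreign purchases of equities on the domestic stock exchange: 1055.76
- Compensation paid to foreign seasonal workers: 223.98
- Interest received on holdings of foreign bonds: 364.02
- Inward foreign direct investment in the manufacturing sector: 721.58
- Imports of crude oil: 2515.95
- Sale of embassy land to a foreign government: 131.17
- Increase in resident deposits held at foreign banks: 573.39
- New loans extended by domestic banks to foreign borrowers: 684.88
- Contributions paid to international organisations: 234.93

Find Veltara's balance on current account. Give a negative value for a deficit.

Goods: -2515.95 - 1884.93 = -4400.88
Services: 492.25 + 860.62 = 1352.87
Primary income: -223.98 - 355.16 + 364.02 = -215.12
Secondary income: -234.93 - 522.19 = -757.12
Current account = (-4400.88) + 1352.87 + (-215.12) + (-757.12) = -4020.25
(Excluded from the current account — capital account: debt forgiveness received from foreign official creditors 259.68, sale of embassy land to a foreign government 131.17; financial account: foreign purchases of equities on the domestic stock exchange 1055.76, inward foreign direct investment in the manufacturing sector 721.58, increase in resident deposits held at foreign banks 573.39, new loans extended by domestic banks to foreign borrowers 684.88.)

-4020.25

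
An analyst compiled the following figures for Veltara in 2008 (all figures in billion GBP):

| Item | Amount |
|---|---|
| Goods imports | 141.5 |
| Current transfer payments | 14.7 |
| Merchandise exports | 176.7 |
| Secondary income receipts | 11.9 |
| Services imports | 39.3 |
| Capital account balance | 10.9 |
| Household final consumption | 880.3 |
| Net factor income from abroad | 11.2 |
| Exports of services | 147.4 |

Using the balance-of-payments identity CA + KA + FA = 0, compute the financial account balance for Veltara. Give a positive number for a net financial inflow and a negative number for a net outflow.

Goods balance = 176.7 - 141.5 = 35.2
Services balance = 147.4 - 39.3 = 108.1
Trade balance (goods + services) = 35.2 + 108.1 = 143.3
Net primary income = 11.2
Net secondary income = 11.9 - 14.7 = -2.8
Current account = 143.3 + 11.2 + (-2.8) = 151.7
Financial account = -(151.7 + 10.9) = -162.6

-162.6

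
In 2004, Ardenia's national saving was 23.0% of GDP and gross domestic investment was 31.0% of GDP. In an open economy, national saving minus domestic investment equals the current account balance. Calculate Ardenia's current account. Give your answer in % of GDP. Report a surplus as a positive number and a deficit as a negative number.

CA = S - I = 23.0 - 31.0 = -8.0

-8.0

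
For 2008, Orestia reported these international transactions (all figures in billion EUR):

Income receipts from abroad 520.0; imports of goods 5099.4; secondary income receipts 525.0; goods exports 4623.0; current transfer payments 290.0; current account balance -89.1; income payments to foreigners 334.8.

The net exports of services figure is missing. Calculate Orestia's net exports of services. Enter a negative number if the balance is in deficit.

Current account = goods balance + services balance + net primary income + net secondary income
Sum of the known components = -56.2
Net exports of services = CA - (known components) = -89.1 - (-56.2) = -32.9

-32.9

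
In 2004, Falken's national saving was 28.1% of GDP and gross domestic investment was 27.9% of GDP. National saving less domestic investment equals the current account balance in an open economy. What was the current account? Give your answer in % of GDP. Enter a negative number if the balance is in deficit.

CA = S - I = 28.1 - 27.9 = 0.2

0.2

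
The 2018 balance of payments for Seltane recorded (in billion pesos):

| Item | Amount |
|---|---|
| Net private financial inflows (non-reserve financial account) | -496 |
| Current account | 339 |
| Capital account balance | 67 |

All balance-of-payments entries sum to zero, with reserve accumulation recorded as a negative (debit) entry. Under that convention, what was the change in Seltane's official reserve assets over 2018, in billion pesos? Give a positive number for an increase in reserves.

-90

Official reserve transactions balance = -(339 + 67 + (-496)) = 90
An accumulation of reserves is recorded as a debit (negative entry), so the change in the stock of reserves is the negative of that balance.
Change in official reserves = -(90) = -90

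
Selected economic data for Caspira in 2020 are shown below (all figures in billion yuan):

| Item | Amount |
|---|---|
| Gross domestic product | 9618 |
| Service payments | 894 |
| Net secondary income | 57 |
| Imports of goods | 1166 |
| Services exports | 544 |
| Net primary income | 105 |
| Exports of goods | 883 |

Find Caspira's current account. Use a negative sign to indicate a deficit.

-471

Goods balance = 883 - 1166 = -283
Services balance = 544 - 894 = -350
Trade balance (goods + services) = -283 + (-350) = -633
Net primary income = 105
Net secondary income = 57
Current account = -633 + 105 + 57 = -471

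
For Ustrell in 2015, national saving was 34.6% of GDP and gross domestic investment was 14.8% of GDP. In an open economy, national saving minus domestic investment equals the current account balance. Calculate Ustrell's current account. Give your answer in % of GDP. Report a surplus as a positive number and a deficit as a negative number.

19.8

CA = S - I = 34.6 - 14.8 = 19.8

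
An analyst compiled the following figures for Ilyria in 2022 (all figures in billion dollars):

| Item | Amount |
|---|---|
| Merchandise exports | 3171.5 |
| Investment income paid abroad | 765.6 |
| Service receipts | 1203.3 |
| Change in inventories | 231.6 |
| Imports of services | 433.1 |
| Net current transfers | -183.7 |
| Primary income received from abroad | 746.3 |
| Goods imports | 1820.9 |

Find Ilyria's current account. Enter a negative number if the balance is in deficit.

Goods balance = 3171.5 - 1820.9 = 1350.6
Services balance = 1203.3 - 433.1 = 770.2
Trade balance (goods + services) = 1350.6 + 770.2 = 2120.8
Net primary income = 746.3 - 765.6 = -19.3
Net secondary income = -183.7
Current account = 2120.8 + (-19.3) + (-183.7) = 1917.8

1917.8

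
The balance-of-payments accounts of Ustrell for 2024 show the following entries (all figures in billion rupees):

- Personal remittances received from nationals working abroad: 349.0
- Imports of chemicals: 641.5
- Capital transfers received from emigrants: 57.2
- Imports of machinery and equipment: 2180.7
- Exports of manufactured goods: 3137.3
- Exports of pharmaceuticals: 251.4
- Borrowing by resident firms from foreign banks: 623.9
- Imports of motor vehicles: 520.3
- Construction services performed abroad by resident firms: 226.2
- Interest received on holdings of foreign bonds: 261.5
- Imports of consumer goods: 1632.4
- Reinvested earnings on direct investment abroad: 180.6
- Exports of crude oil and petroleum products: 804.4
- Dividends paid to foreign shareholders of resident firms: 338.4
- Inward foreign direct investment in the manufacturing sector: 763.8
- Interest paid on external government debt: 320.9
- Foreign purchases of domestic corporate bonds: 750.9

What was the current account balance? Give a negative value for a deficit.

-423.8

Goods: 804.4 - 641.5 - 520.3 - 2180.7 + 3137.3 + 251.4 - 1632.4 = -781.8
Services: 226.2
Primary income: -320.9 - 338.4 + 261.5 + 180.6 = -217.2
Secondary income: 349.0
Current account = (-781.8) + 226.2 + (-217.2) + 349.0 = -423.8
(Excluded from the current account — capital account: capital transfers received from emigrants 57.2; financial account: borrowing by resident firms from foreign banks 623.9, inward foreign direct investment in the manufacturing sector 763.8, foreign purchases of domestic corporate bonds 750.9.)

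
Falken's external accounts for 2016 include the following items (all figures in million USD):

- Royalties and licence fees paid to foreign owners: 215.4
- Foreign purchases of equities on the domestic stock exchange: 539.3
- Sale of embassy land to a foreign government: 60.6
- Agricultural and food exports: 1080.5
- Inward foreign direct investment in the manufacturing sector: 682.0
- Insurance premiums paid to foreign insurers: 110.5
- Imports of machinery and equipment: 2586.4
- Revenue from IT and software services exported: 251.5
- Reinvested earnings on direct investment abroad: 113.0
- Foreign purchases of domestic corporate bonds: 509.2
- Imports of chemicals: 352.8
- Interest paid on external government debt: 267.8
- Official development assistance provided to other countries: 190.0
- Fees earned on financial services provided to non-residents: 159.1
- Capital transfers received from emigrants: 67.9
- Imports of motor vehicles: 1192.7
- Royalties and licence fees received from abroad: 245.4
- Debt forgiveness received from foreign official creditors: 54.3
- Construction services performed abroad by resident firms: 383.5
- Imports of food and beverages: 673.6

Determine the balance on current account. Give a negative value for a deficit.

-3356.2

Goods: 1080.5 - 1192.7 - 2586.4 - 352.8 - 673.6 = -3725.0
Services: 245.4 + 383.5 + 159.1 - 215.4 + 251.5 - 110.5 = 713.6
Primary income: 113.0 - 267.8 = -154.8
Secondary income: -190.0
Current account = (-3725.0) + 713.6 + (-154.8) + (-190.0) = -3356.2
(Excluded from the current account — financial account: foreign purchases of equities on the domestic stock exchange 539.3, inward foreign direct investment in the manufacturing sector 682.0, foreign purchases of domestic corporate bonds 509.2; capital account: sale of embassy land to a foreign government 60.6, capital transfers received from emigrants 67.9, debt forgiveness received from foreign official creditors 54.3.)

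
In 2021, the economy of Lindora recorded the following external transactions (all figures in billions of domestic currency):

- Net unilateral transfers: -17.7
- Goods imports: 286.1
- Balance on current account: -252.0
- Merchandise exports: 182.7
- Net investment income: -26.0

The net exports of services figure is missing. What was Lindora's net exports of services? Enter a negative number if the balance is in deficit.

-104.9

Current account = goods balance + services balance + net primary income + net secondary income
Sum of the known components = -147.1
Net exports of services = CA - (known components) = -252.0 - (-147.1) = -104.9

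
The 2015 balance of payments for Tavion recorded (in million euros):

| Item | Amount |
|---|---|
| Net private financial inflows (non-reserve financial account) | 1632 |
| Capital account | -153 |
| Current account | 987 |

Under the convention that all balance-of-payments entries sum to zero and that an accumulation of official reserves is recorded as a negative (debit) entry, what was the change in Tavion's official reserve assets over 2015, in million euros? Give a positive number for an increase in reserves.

2466

Official reserve transactions balance = -(987 + (-153) + 1632) = -2466
An accumulation of reserves is recorded as a debit (negative entry), so the change in the stock of reserves is the negative of that balance.
Change in official reserves = -(-2466) = 2466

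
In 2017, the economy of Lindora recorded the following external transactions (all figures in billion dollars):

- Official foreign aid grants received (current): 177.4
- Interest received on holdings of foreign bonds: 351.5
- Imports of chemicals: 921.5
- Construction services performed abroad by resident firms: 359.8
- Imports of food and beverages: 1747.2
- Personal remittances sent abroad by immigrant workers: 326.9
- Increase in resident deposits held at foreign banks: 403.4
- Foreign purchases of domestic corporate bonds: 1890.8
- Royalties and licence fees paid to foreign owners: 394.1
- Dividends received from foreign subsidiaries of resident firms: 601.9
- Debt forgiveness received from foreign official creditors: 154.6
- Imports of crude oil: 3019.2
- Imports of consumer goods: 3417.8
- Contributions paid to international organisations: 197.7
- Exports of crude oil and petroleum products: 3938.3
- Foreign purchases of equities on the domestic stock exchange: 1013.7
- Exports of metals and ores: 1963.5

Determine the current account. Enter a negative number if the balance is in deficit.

Goods: 1963.5 - 3019.2 + 3938.3 - 1747.2 - 921.5 - 3417.8 = -3203.9
Services: -394.1 + 359.8 = -34.3
Primary income: 601.9 + 351.5 = 953.4
Secondary income: -197.7 + 177.4 - 326.9 = -347.2
Current account = (-3203.9) + (-34.3) + 953.4 + (-347.2) = -2632.0
(Excluded from the current account — financial account: increase in resident deposits held at foreign banks 403.4, foreign purchases of domestic corporate bonds 1890.8, foreign purchases of equities on the domestic stock exchange 1013.7; capital account: debt forgiveness received from foreign official creditors 154.6.)

-2632.0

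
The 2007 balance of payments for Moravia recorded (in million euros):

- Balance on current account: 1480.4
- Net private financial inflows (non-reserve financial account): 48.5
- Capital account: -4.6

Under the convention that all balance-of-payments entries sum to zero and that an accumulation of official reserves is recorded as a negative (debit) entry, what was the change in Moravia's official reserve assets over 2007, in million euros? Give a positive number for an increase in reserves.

1524.3

Official reserve transactions balance = -(1480.4 + (-4.6) + 48.5) = -1524.3
An accumulation of reserves is recorded as a debit (negative entry), so the change in the stock of reserves is the negative of that balance.
Change in official reserves = -(-1524.3) = 1524.3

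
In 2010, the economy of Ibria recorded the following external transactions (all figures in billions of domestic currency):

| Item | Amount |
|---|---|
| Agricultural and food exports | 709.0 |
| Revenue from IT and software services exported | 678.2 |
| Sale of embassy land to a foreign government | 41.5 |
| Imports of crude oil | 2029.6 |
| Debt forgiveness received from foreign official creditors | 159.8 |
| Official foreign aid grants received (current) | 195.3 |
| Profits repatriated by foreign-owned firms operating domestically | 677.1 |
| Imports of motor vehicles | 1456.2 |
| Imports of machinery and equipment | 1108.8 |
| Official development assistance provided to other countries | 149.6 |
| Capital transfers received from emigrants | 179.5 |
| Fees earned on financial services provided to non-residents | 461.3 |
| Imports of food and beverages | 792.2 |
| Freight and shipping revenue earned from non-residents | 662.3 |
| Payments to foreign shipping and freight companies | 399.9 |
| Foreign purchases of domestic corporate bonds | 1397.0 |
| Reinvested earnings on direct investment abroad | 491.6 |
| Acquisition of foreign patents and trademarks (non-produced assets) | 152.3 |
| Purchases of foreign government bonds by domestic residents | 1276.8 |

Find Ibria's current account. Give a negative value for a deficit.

-3415.7

Goods: 709.0 - 2029.6 - 792.2 - 1108.8 - 1456.2 = -4677.8
Services: 678.2 + 461.3 - 399.9 + 662.3 = 1401.9
Primary income: -677.1 + 491.6 = -185.5
Secondary income: -149.6 + 195.3 = 45.7
Current account = (-4677.8) + 1401.9 + (-185.5) + 45.7 = -3415.7
(Excluded from the current account — capital account: sale of embassy land to a foreign government 41.5, debt forgiveness received from foreign official creditors 159.8, capital transfers received from emigrants 179.5, acquisition of foreign patents and trademarks (non-produced assets) 152.3; financial account: foreign purchases of domestic corporate bonds 1397.0, purchases of foreign government bonds by domestic residents 1276.8.)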